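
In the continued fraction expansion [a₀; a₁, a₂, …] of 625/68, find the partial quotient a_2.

Run the Euclidean algorithm, recording each quotient:
625 ÷ 68 → quotient 9, remainder 13
68 ÷ 13 → quotient 5, remainder 3
13 ÷ 3 → quotient 4, remainder 1

4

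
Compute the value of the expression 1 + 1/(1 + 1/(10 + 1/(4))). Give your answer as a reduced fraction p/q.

86/45

a_0 = 1: 1/1
a_1 = 1: 2/1
a_2 = 10: 21/11
a_3 = 4: 86/45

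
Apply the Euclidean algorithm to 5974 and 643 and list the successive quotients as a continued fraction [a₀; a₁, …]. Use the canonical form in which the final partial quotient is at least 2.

[9; 3, 2, 3, 1, 1, 3, 3]

Repeatedly divide and take the remainder:
5974 = 9·643 + 187, so a_0 = 9
643 = 3·187 + 82, so a_1 = 3
187 = 2·82 + 23, so a_2 = 2
82 = 3·23 + 13, so a_3 = 3
23 = 1·13 + 10, so a_4 = 1
13 = 1·10 + 3, so a_5 = 1
10 = 3·3 + 1, so a_6 = 3
3 = 3·1 + 0, so a_7 = 3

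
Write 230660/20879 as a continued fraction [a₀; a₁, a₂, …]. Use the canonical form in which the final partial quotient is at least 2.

Run the Euclidean algorithm, recording each quotient:
⌊230660/20879⌋ = 11, remainder 991
⌊20879/991⌋ = 21, remainder 68
⌊991/68⌋ = 14, remainder 39
⌊68/39⌋ = 1, remainder 29
⌊39/29⌋ = 1, remainder 10
⌊29/10⌋ = 2, remainder 9
⌊10/9⌋ = 1, remainder 1
⌊9/1⌋ = 9, remainder 0

[11; 21, 14, 1, 1, 2, 1, 9]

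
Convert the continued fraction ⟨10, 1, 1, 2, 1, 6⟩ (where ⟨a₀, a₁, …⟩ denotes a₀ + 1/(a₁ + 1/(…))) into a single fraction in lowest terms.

497/47

Start with 6.
1 + 1/(6/1) = 1 + 1/6 = 7/6
2 + 1/(7/6) = 2 + 6/7 = 20/7
1 + 1/(20/7) = 1 + 7/20 = 27/20
1 + 1/(27/20) = 1 + 20/27 = 47/27
10 + 1/(47/27) = 10 + 27/47 = 497/47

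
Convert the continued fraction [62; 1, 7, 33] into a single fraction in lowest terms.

16662/265

Start with 33.
7 + 1/(33/1) = 7 + 1/33 = 232/33
1 + 1/(232/33) = 1 + 33/232 = 265/232
62 + 1/(265/232) = 62 + 232/265 = 16662/265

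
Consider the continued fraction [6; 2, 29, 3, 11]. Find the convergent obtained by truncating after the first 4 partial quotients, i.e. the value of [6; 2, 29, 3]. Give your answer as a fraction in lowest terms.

1162/179

a_0 = 6: 6/1
a_1 = 2: 13/2
a_2 = 29: 383/59
a_3 = 3: 1162/179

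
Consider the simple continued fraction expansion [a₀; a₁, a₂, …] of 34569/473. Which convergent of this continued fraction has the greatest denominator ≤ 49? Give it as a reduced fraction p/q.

a_0 = 73: 73/1  (≤ bound)
a_1 = 11: 804/11  (≤ bound)
a_2 = 1: 877/12  (≤ bound)
a_3 = 4: 4312/59  (> 49, stop)

877/12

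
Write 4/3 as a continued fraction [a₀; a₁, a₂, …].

[1; 3]

⌊4/3⌋ = 1, remainder 1
⌊3/1⌋ = 3, remainder 0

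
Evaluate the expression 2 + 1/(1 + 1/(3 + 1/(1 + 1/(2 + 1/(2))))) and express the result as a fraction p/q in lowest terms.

92/33

Start with 2.
2 + 1/(2/1) = 2 + 1/2 = 5/2
1 + 1/(5/2) = 1 + 2/5 = 7/5
3 + 1/(7/5) = 3 + 5/7 = 26/7
1 + 1/(26/7) = 1 + 7/26 = 33/26
2 + 1/(33/26) = 2 + 26/33 = 92/33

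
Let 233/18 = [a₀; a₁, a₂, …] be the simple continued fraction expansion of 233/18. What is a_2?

Run the Euclidean algorithm, recording each quotient:
233 = 12·18 + 17, so a_0 = 12
18 = 1·17 + 1, so a_1 = 1
17 = 17·1 + 0, so a_2 = 17

17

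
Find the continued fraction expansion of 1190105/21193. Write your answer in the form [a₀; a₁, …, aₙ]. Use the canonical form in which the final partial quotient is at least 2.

[56; 6, 2, 2, 1, 32, 1, 13]

Repeatedly divide and take the remainder:
1190105 ÷ 21193 → quotient 56, remainder 3297
21193 ÷ 3297 → quotient 6, remainder 1411
3297 ÷ 1411 → quotient 2, remainder 475
1411 ÷ 475 → quotient 2, remainder 461
475 ÷ 461 → quotient 1, remainder 14
461 ÷ 14 → quotient 32, remainder 13
14 ÷ 13 → quotient 1, remainder 1
13 ÷ 1 → quotient 13, remainder 0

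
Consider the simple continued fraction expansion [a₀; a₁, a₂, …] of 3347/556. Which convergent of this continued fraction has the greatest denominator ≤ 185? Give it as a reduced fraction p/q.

a_0 = 6: 6/1  (≤ bound)
a_1 = 50: 301/50  (≤ bound)
a_2 = 1: 307/51  (≤ bound)
a_3 = 1: 608/101  (≤ bound)
a_4 = 5: 3347/556  (> 185, stop)

608/101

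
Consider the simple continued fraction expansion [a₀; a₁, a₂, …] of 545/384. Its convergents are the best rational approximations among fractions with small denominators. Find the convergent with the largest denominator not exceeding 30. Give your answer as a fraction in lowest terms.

17/12

List convergents until the denominator exceeds the bound:
a_0 = 1: 1/1  (≤ bound)
a_1 = 2: 3/2  (≤ bound)
a_2 = 2: 7/5  (≤ bound)
a_3 = 1: 10/7  (≤ bound)
a_4 = 1: 17/12  (≤ bound)
a_5 = 2: 44/31  (> 30, stop)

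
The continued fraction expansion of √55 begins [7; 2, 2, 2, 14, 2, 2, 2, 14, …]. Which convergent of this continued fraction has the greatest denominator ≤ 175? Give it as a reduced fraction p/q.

a_0 = 7: 7/1  (≤ bound)
a_1 = 2: 15/2  (≤ bound)
a_2 = 2: 37/5  (≤ bound)
a_3 = 2: 89/12  (≤ bound)
a_4 = 14: 1283/173  (≤ bound)
a_5 = 2: 2655/358  (> 175, stop)

1283/173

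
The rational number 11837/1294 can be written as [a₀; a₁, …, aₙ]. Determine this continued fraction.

[9; 6, 1, 3, 2, 3, 1, 4]

Apply division with remainder until the remainder is 0:
⌊11837/1294⌋ = 9, remainder 191
⌊1294/191⌋ = 6, remainder 148
⌊191/148⌋ = 1, remainder 43
⌊148/43⌋ = 3, remainder 19
⌊43/19⌋ = 2, remainder 5
⌊19/5⌋ = 3, remainder 4
⌊5/4⌋ = 1, remainder 1
⌊4/1⌋ = 4, remainder 0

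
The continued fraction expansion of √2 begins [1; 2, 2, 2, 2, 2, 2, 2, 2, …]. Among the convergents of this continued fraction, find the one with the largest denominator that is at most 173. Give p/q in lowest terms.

a_0 = 1: 1/1  (≤ bound)
a_1 = 2: 3/2  (≤ bound)
a_2 = 2: 7/5  (≤ bound)
a_3 = 2: 17/12  (≤ bound)
a_4 = 2: 41/29  (≤ bound)
a_5 = 2: 99/70  (≤ bound)
a_6 = 2: 239/169  (≤ bound)
a_7 = 2: 577/408  (> 173, stop)

239/169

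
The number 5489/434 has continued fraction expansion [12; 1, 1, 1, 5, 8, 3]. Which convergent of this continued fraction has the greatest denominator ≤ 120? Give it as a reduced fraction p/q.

215/17

List convergents until the denominator exceeds the bound:
a_0 = 12: 12/1  (≤ bound)
a_1 = 1: 13/1  (≤ bound)
a_2 = 1: 25/2  (≤ bound)
a_3 = 1: 38/3  (≤ bound)
a_4 = 5: 215/17  (≤ bound)
a_5 = 8: 1758/139  (> 120, stop)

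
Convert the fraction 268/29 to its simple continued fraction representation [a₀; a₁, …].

268 = 9·29 + 7, so a_0 = 9
29 = 4·7 + 1, so a_1 = 4
7 = 7·1 + 0, so a_2 = 7

[9; 4, 7]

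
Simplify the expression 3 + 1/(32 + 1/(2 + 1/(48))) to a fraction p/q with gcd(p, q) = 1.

9553/3152

Start with 48.
2 + 1/(48/1) = 2 + 1/48 = 97/48
32 + 1/(97/48) = 32 + 48/97 = 3152/97
3 + 1/(3152/97) = 3 + 97/3152 = 9553/3152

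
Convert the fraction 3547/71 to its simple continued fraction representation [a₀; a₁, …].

[49; 1, 22, 1, 2]

Run the Euclidean algorithm, recording each quotient:
⌊3547/71⌋ = 49, remainder 68
⌊71/68⌋ = 1, remainder 3
⌊68/3⌋ = 22, remainder 2
⌊3/2⌋ = 1, remainder 1
⌊2/1⌋ = 2, remainder 0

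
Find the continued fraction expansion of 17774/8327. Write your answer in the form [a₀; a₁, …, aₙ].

[2; 7, 2, 3, 2, 1, 48]

Run the Euclidean algorithm, recording each quotient:
⌊17774/8327⌋ = 2, remainder 1120
⌊8327/1120⌋ = 7, remainder 487
⌊1120/487⌋ = 2, remainder 146
⌊487/146⌋ = 3, remainder 49
⌊146/49⌋ = 2, remainder 48
⌊49/48⌋ = 1, remainder 1
⌊48/1⌋ = 48, remainder 0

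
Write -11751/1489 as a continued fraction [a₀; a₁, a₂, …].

[-8; 9, 4, 40]

⌊-11751/1489⌋ = -8, remainder 161
⌊1489/161⌋ = 9, remainder 40
⌊161/40⌋ = 4, remainder 1
⌊40/1⌋ = 40, remainder 0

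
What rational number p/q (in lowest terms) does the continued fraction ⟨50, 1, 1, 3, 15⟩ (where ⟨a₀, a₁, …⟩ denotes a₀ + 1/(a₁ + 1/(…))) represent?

5411/107

Start with 15.
3 + 1/(15/1) = 3 + 1/15 = 46/15
1 + 1/(46/15) = 1 + 15/46 = 61/46
1 + 1/(61/46) = 1 + 46/61 = 107/61
50 + 1/(107/61) = 50 + 61/107 = 5411/107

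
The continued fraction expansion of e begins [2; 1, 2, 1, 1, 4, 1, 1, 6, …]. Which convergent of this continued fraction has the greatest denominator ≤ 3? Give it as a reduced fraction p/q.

8/3

List convergents until the denominator exceeds the bound:
a_0 = 2: 2/1  (≤ bound)
a_1 = 1: 3/1  (≤ bound)
a_2 = 2: 8/3  (≤ bound)
a_3 = 1: 11/4  (> 3, stop)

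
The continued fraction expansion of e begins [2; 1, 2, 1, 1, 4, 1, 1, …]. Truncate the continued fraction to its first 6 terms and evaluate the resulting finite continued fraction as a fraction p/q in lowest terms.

Build up convergents one term at a time:
a_0 = 2: 2/1
a_1 = 1: 3/1
a_2 = 2: 8/3
a_3 = 1: 11/4
a_4 = 1: 19/7
a_5 = 4: 87/32

87/32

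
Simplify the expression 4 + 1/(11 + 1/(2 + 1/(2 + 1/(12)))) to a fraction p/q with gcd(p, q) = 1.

2890/707

Use the convergent recurrence hₖ = aₖ·hₖ₋₁ + hₖ₋₂ (and likewise for the denominators kₖ):
a_0 = 4: 4/1
a_1 = 11: 45/11
a_2 = 2: 94/23
a_3 = 2: 233/57
a_4 = 12: 2890/707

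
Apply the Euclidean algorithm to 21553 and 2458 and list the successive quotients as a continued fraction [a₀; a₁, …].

⌊21553/2458⌋ = 8, remainder 1889
⌊2458/1889⌋ = 1, remainder 569
⌊1889/569⌋ = 3, remainder 182
⌊569/182⌋ = 3, remainder 23
⌊182/23⌋ = 7, remainder 21
⌊23/21⌋ = 1, remainder 2
⌊21/2⌋ = 10, remainder 1
⌊2/1⌋ = 2, remainder 0

[8; 1, 3, 3, 7, 1, 10, 2]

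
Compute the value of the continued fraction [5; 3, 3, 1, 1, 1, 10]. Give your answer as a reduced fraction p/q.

2032/383

Build up convergents one term at a time:
a_0 = 5: 5/1
a_1 = 3: 16/3
a_2 = 3: 53/10
a_3 = 1: 69/13
a_4 = 1: 122/23
a_5 = 1: 191/36
a_6 = 10: 2032/383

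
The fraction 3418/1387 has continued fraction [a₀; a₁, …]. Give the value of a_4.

1

⌊3418/1387⌋ = 2, remainder 644
⌊1387/644⌋ = 2, remainder 99
⌊644/99⌋ = 6, remainder 50
⌊99/50⌋ = 1, remainder 49
⌊50/49⌋ = 1, remainder 1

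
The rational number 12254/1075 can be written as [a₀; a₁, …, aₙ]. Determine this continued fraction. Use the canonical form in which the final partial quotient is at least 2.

⌊12254/1075⌋ = 11, remainder 429
⌊1075/429⌋ = 2, remainder 217
⌊429/217⌋ = 1, remainder 212
⌊217/212⌋ = 1, remainder 5
⌊212/5⌋ = 42, remainder 2
⌊5/2⌋ = 2, remainder 1
⌊2/1⌋ = 2, remainder 0

[11; 2, 1, 1, 42, 2, 2]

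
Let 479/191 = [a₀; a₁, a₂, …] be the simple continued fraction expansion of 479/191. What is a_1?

479 ÷ 191 → quotient 2, remainder 97
191 ÷ 97 → quotient 1, remainder 94

1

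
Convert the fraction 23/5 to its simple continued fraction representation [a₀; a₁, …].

[4; 1, 1, 2]

⌊23/5⌋ = 4, remainder 3
⌊5/3⌋ = 1, remainder 2
⌊3/2⌋ = 1, remainder 1
⌊2/1⌋ = 2, remainder 0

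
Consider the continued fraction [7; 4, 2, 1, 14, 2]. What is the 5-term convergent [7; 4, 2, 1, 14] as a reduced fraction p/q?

1381/191

Collapse the nested fraction from the inside out:
Start with 14.
1 + 1/(14/1) = 1 + 1/14 = 15/14
2 + 1/(15/14) = 2 + 14/15 = 44/15
4 + 1/(44/15) = 4 + 15/44 = 191/44
7 + 1/(191/44) = 7 + 44/191 = 1381/191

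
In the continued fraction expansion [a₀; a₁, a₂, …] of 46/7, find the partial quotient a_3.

Run the Euclidean algorithm, recording each quotient:
46 ÷ 7 → quotient 6, remainder 4
7 ÷ 4 → quotient 1, remainder 3
4 ÷ 3 → quotient 1, remainder 1
3 ÷ 1 → quotient 3, remainder 0

3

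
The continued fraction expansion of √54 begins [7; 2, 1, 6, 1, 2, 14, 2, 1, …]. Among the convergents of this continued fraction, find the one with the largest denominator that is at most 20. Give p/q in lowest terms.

a_0 = 7: 7/1  (≤ bound)
a_1 = 2: 15/2  (≤ bound)
a_2 = 1: 22/3  (≤ bound)
a_3 = 6: 147/20  (≤ bound)
a_4 = 1: 169/23  (> 20, stop)

147/20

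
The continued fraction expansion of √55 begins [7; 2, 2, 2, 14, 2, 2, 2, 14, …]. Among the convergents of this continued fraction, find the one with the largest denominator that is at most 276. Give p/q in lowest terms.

1283/173

a_0 = 7: 7/1  (≤ bound)
a_1 = 2: 15/2  (≤ bound)
a_2 = 2: 37/5  (≤ bound)
a_3 = 2: 89/12  (≤ bound)
a_4 = 14: 1283/173  (≤ bound)
a_5 = 2: 2655/358  (> 276, stop)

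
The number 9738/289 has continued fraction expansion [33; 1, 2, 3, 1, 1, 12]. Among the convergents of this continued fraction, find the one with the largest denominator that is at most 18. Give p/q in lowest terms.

438/13

a_0 = 33: 33/1  (≤ bound)
a_1 = 1: 34/1  (≤ bound)
a_2 = 2: 101/3  (≤ bound)
a_3 = 3: 337/10  (≤ bound)
a_4 = 1: 438/13  (≤ bound)
a_5 = 1: 775/23  (> 18, stop)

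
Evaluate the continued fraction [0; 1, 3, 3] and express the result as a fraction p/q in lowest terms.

10/13

a_0 = 0: 0/1
a_1 = 1: 1/1
a_2 = 3: 3/4
a_3 = 3: 10/13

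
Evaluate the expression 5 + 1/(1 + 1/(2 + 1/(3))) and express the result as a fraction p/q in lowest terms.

57/10

Use the convergent recurrence hₖ = aₖ·hₖ₋₁ + hₖ₋₂ (and likewise for the denominators kₖ):
a_0 = 5: 5/1
a_1 = 1: 6/1
a_2 = 2: 17/3
a_3 = 3: 57/10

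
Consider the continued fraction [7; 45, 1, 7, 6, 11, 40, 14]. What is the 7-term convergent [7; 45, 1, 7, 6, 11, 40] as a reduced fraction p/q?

7064265/1006048

Start with 40.
11 + 1/(40/1) = 11 + 1/40 = 441/40
6 + 1/(441/40) = 6 + 40/441 = 2686/441
7 + 1/(2686/441) = 7 + 441/2686 = 19243/2686
1 + 1/(19243/2686) = 1 + 2686/19243 = 21929/19243
45 + 1/(21929/19243) = 45 + 19243/21929 = 1006048/21929
7 + 1/(1006048/21929) = 7 + 21929/1006048 = 7064265/1006048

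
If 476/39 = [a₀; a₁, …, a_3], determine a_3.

7

Run the Euclidean algorithm, recording each quotient:
476 = 12·39 + 8, so a_0 = 12
39 = 4·8 + 7, so a_1 = 4
8 = 1·7 + 1, so a_2 = 1
7 = 7·1 + 0, so a_3 = 7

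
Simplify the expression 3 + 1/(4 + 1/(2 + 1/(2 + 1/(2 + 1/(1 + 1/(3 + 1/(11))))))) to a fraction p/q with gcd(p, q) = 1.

10109/3133

Work from the innermost term outward:
Start with 11.
3 + 1/(11/1) = 3 + 1/11 = 34/11
1 + 1/(34/11) = 1 + 11/34 = 45/34
2 + 1/(45/34) = 2 + 34/45 = 124/45
2 + 1/(124/45) = 2 + 45/124 = 293/124
2 + 1/(293/124) = 2 + 124/293 = 710/293
4 + 1/(710/293) = 4 + 293/710 = 3133/710
3 + 1/(3133/710) = 3 + 710/3133 = 10109/3133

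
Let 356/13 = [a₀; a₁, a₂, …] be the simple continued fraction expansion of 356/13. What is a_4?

356 = 27·13 + 5, so a_0 = 27
13 = 2·5 + 3, so a_1 = 2
5 = 1·3 + 2, so a_2 = 1
3 = 1·2 + 1, so a_3 = 1
2 = 2·1 + 0, so a_4 = 2

2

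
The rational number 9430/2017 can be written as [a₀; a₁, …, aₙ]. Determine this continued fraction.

[4; 1, 2, 12, 1, 1, 2, 10]

9430 ÷ 2017 → quotient 4, remainder 1362
2017 ÷ 1362 → quotient 1, remainder 655
1362 ÷ 655 → quotient 2, remainder 52
655 ÷ 52 → quotient 12, remainder 31
52 ÷ 31 → quotient 1, remainder 21
31 ÷ 21 → quotient 1, remainder 10
21 ÷ 10 → quotient 2, remainder 1
10 ÷ 1 → quotient 10, remainder 0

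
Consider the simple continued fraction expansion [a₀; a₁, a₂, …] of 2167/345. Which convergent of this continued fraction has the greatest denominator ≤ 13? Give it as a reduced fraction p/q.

a_0 = 6: 6/1  (≤ bound)
a_1 = 3: 19/3  (≤ bound)
a_2 = 1: 25/4  (≤ bound)
a_3 = 1: 44/7  (≤ bound)
a_4 = 3: 157/25  (> 13, stop)

44/7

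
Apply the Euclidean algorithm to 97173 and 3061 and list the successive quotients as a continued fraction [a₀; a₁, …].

[31; 1, 2, 1, 13, 6, 9]

Apply division with remainder until the remainder is 0:
97173 ÷ 3061 → quotient 31, remainder 2282
3061 ÷ 2282 → quotient 1, remainder 779
2282 ÷ 779 → quotient 2, remainder 724
779 ÷ 724 → quotient 1, remainder 55
724 ÷ 55 → quotient 13, remainder 9
55 ÷ 9 → quotient 6, remainder 1
9 ÷ 1 → quotient 9, remainder 0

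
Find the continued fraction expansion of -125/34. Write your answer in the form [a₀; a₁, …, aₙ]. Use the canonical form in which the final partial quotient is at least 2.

[-4; 3, 11]

-125 = -4·34 + 11, so a_0 = -4
34 = 3·11 + 1, so a_1 = 3
11 = 11·1 + 0, so a_2 = 11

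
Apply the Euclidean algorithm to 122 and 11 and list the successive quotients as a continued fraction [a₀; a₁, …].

[11; 11]

122 ÷ 11 → quotient 11, remainder 1
11 ÷ 1 → quotient 11, remainder 0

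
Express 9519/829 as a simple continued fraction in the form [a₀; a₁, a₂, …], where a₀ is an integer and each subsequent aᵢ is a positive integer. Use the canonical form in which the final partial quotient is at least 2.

9519 ÷ 829 → quotient 11, remainder 400
829 ÷ 400 → quotient 2, remainder 29
400 ÷ 29 → quotient 13, remainder 23
29 ÷ 23 → quotient 1, remainder 6
23 ÷ 6 → quotient 3, remainder 5
6 ÷ 5 → quotient 1, remainder 1
5 ÷ 1 → quotient 5, remainder 0

[11; 2, 13, 1, 3, 1, 5]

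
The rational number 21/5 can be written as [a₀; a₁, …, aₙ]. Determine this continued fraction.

21 ÷ 5 → quotient 4, remainder 1
5 ÷ 1 → quotient 5, remainder 0

[4; 5]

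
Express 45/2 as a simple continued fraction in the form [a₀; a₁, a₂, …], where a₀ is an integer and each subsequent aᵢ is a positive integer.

[22; 2]

45 = 22·2 + 1, so a_0 = 22
2 = 2·1 + 0, so a_1 = 2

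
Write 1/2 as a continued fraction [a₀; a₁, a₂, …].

Run the Euclidean algorithm, recording each quotient:
1 ÷ 2 → quotient 0, remainder 1
2 ÷ 1 → quotient 2, remainder 0

[0; 2]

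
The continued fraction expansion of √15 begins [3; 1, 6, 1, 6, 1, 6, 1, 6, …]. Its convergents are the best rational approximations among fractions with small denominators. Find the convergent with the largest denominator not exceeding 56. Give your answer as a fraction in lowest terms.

List convergents until the denominator exceeds the bound:
a_0 = 3: 3/1  (≤ bound)
a_1 = 1: 4/1  (≤ bound)
a_2 = 6: 27/7  (≤ bound)
a_3 = 1: 31/8  (≤ bound)
a_4 = 6: 213/55  (≤ bound)
a_5 = 1: 244/63  (> 56, stop)

213/55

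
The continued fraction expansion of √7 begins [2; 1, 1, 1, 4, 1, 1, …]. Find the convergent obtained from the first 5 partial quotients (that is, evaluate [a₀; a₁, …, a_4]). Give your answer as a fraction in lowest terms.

37/14

Collapse the nested fraction from the inside out:
Start with 4.
1 + 1/(4/1) = 1 + 1/4 = 5/4
1 + 1/(5/4) = 1 + 4/5 = 9/5
1 + 1/(9/5) = 1 + 5/9 = 14/9
2 + 1/(14/9) = 2 + 9/14 = 37/14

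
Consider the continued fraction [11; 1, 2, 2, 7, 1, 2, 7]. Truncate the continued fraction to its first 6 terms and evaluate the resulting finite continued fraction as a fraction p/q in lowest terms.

691/59

Start with 1.
7 + 1/(1/1) = 7 + 1/1 = 8/1
2 + 1/(8/1) = 2 + 1/8 = 17/8
2 + 1/(17/8) = 2 + 8/17 = 42/17
1 + 1/(42/17) = 1 + 17/42 = 59/42
11 + 1/(59/42) = 11 + 42/59 = 691/59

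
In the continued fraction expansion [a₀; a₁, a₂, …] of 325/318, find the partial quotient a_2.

2

⌊325/318⌋ = 1, remainder 7
⌊318/7⌋ = 45, remainder 3
⌊7/3⌋ = 2, remainder 1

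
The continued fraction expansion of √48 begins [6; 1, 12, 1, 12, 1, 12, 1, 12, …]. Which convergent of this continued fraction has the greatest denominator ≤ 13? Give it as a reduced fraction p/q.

a_0 = 6: 6/1  (≤ bound)
a_1 = 1: 7/1  (≤ bound)
a_2 = 12: 90/13  (≤ bound)
a_3 = 1: 97/14  (> 13, stop)

90/13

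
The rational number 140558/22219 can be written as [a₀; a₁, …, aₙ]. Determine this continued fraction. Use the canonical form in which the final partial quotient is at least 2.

[6; 3, 14, 1, 6, 1, 60]

140558 ÷ 22219 → quotient 6, remainder 7244
22219 ÷ 7244 → quotient 3, remainder 487
7244 ÷ 487 → quotient 14, remainder 426
487 ÷ 426 → quotient 1, remainder 61
426 ÷ 61 → quotient 6, remainder 60
61 ÷ 60 → quotient 1, remainder 1
60 ÷ 1 → quotient 60, remainder 0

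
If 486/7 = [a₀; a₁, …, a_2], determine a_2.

3

⌊486/7⌋ = 69, remainder 3
⌊7/3⌋ = 2, remainder 1
⌊3/1⌋ = 3, remainder 0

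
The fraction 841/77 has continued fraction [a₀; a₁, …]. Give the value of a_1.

1

841 = 10·77 + 71, so a_0 = 10
77 = 1·71 + 6, so a_1 = 1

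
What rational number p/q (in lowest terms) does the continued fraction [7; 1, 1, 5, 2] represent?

Start with 2.
5 + 1/(2/1) = 5 + 1/2 = 11/2
1 + 1/(11/2) = 1 + 2/11 = 13/11
1 + 1/(13/11) = 1 + 11/13 = 24/13
7 + 1/(24/13) = 7 + 13/24 = 181/24

181/24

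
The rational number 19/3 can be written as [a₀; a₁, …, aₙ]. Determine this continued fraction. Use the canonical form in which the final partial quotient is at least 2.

19 = 6·3 + 1, so a_0 = 6
3 = 3·1 + 0, so a_1 = 3

[6; 3]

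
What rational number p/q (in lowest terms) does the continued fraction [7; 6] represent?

a_0 = 7: 7/1
a_1 = 6: 43/6

43/6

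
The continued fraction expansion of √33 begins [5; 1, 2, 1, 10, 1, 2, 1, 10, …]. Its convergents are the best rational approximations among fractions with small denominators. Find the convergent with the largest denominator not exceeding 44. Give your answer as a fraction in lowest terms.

247/43

a_0 = 5: 5/1  (≤ bound)
a_1 = 1: 6/1  (≤ bound)
a_2 = 2: 17/3  (≤ bound)
a_3 = 1: 23/4  (≤ bound)
a_4 = 10: 247/43  (≤ bound)
a_5 = 1: 270/47  (> 44, stop)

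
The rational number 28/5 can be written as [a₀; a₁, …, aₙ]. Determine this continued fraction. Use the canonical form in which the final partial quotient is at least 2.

[5; 1, 1, 2]

Run the Euclidean algorithm, recording each quotient:
28 ÷ 5 → quotient 5, remainder 3
5 ÷ 3 → quotient 1, remainder 2
3 ÷ 2 → quotient 1, remainder 1
2 ÷ 1 → quotient 2, remainder 0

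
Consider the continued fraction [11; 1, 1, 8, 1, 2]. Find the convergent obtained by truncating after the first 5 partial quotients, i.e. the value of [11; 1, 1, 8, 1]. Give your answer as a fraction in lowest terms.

219/19

Compute successive convergents:
a_0 = 11: 11/1
a_1 = 1: 12/1
a_2 = 1: 23/2
a_3 = 8: 196/17
a_4 = 1: 219/19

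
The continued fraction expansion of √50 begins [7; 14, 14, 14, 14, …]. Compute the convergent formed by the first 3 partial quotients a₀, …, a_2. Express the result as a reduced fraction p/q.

Build up convergents one term at a time:
a_0 = 7: 7/1
a_1 = 14: 99/14
a_2 = 14: 1393/197

1393/197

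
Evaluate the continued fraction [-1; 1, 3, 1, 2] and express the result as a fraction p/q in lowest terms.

Build up convergents one term at a time:
a_0 = -1: -1/1
a_1 = 1: 0/1
a_2 = 3: -1/4
a_3 = 1: -1/5
a_4 = 2: -3/14

-3/14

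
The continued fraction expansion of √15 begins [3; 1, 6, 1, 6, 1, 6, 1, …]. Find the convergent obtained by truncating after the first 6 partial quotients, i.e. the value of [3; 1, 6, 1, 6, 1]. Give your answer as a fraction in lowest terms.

Starting at the tail and folding back:
Start with 1.
6 + 1/(1/1) = 6 + 1/1 = 7/1
1 + 1/(7/1) = 1 + 1/7 = 8/7
6 + 1/(8/7) = 6 + 7/8 = 55/8
1 + 1/(55/8) = 1 + 8/55 = 63/55
3 + 1/(63/55) = 3 + 55/63 = 244/63

244/63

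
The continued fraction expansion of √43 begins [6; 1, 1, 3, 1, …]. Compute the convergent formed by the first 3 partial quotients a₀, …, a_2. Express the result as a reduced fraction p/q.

Start with 1.
1 + 1/(1/1) = 1 + 1/1 = 2/1
6 + 1/(2/1) = 6 + 1/2 = 13/2

13/2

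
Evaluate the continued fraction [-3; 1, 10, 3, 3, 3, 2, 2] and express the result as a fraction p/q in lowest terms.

Start with 2.
2 + 1/(2/1) = 2 + 1/2 = 5/2
3 + 1/(5/2) = 3 + 2/5 = 17/5
3 + 1/(17/5) = 3 + 5/17 = 56/17
3 + 1/(56/17) = 3 + 17/56 = 185/56
10 + 1/(185/56) = 10 + 56/185 = 1906/185
1 + 1/(1906/185) = 1 + 185/1906 = 2091/1906
-3 + 1/(2091/1906) = -3 + 1906/2091 = -4367/2091

-4367/2091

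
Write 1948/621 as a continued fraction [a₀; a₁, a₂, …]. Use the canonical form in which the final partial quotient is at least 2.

Apply division with remainder until the remainder is 0:
1948 ÷ 621 → quotient 3, remainder 85
621 ÷ 85 → quotient 7, remainder 26
85 ÷ 26 → quotient 3, remainder 7
26 ÷ 7 → quotient 3, remainder 5
7 ÷ 5 → quotient 1, remainder 2
5 ÷ 2 → quotient 2, remainder 1
2 ÷ 1 → quotient 2, remainder 0

[3; 7, 3, 3, 1, 2, 2]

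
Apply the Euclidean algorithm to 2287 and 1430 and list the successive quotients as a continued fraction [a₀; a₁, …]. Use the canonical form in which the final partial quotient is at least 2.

[1; 1, 1, 2, 56, 1, 4]

Repeatedly divide and take the remainder:
⌊2287/1430⌋ = 1, remainder 857
⌊1430/857⌋ = 1, remainder 573
⌊857/573⌋ = 1, remainder 284
⌊573/284⌋ = 2, remainder 5
⌊284/5⌋ = 56, remainder 4
⌊5/4⌋ = 1, remainder 1
⌊4/1⌋ = 4, remainder 0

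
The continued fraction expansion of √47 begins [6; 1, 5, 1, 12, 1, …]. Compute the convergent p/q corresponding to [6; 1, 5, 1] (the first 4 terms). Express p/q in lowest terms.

Start with 1.
5 + 1/(1/1) = 5 + 1/1 = 6/1
1 + 1/(6/1) = 1 + 1/6 = 7/6
6 + 1/(7/6) = 6 + 6/7 = 48/7

48/7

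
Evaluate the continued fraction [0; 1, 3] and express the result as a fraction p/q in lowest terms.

3/4

Start with 3.
1 + 1/(3/1) = 1 + 1/3 = 4/3
0 + 1/(4/3) = 0 + 3/4 = 3/4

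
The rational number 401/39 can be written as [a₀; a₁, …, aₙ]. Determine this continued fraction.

[10; 3, 1, 1, 5]

Repeatedly divide and take the remainder:
401 ÷ 39 → quotient 10, remainder 11
39 ÷ 11 → quotient 3, remainder 6
11 ÷ 6 → quotient 1, remainder 5
6 ÷ 5 → quotient 1, remainder 1
5 ÷ 1 → quotient 5, remainder 0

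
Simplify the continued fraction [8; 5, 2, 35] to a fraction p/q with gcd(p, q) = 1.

Compute successive convergents:
a_0 = 8: 8/1
a_1 = 5: 41/5
a_2 = 2: 90/11
a_3 = 35: 3191/390

3191/390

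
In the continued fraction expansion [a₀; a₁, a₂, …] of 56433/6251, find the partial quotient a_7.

2

Run the Euclidean algorithm, recording each quotient:
56433 ÷ 6251 → quotient 9, remainder 174
6251 ÷ 174 → quotient 35, remainder 161
174 ÷ 161 → quotient 1, remainder 13
161 ÷ 13 → quotient 12, remainder 5
13 ÷ 5 → quotient 2, remainder 3
5 ÷ 3 → quotient 1, remainder 2
3 ÷ 2 → quotient 1, remainder 1
2 ÷ 1 → quotient 2, remainder 0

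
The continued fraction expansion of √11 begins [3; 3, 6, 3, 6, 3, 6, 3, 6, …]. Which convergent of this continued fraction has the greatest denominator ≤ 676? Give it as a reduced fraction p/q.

1257/379

a_0 = 3: 3/1  (≤ bound)
a_1 = 3: 10/3  (≤ bound)
a_2 = 6: 63/19  (≤ bound)
a_3 = 3: 199/60  (≤ bound)
a_4 = 6: 1257/379  (≤ bound)
a_5 = 3: 3970/1197  (> 676, stop)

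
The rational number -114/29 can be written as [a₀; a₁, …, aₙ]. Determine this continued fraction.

[-4; 14, 2]

Run the Euclidean algorithm, recording each quotient:
-114 ÷ 29 → quotient -4, remainder 2
29 ÷ 2 → quotient 14, remainder 1
2 ÷ 1 → quotient 2, remainder 0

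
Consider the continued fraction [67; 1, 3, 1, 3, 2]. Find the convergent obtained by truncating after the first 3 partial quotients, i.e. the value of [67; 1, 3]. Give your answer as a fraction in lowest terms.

Build up convergents one term at a time:
a_0 = 67: 67/1
a_1 = 1: 68/1
a_2 = 3: 271/4

271/4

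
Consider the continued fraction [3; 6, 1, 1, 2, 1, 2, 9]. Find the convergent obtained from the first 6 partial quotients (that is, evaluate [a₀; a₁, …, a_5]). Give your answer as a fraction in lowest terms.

145/46

Collapse the nested fraction from the inside out:
Start with 1.
2 + 1/(1/1) = 2 + 1/1 = 3/1
1 + 1/(3/1) = 1 + 1/3 = 4/3
1 + 1/(4/3) = 1 + 3/4 = 7/4
6 + 1/(7/4) = 6 + 4/7 = 46/7
3 + 1/(46/7) = 3 + 7/46 = 145/46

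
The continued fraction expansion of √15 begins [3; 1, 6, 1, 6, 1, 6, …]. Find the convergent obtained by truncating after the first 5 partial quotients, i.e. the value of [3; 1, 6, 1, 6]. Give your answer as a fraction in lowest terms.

213/55

Start with 6.
1 + 1/(6/1) = 1 + 1/6 = 7/6
6 + 1/(7/6) = 6 + 6/7 = 48/7
1 + 1/(48/7) = 1 + 7/48 = 55/48
3 + 1/(55/48) = 3 + 48/55 = 213/55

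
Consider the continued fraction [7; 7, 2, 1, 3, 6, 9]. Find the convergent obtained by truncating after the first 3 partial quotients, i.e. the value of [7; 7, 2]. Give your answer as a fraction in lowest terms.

107/15

Use the convergent recurrence hₖ = aₖ·hₖ₋₁ + hₖ₋₂ (and likewise for the denominators kₖ):
a_0 = 7: 7/1
a_1 = 7: 50/7
a_2 = 2: 107/15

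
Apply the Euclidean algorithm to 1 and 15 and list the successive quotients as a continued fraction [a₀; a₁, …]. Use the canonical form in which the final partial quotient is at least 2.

[0; 15]

1 ÷ 15 → quotient 0, remainder 1
15 ÷ 1 → quotient 15, remainder 0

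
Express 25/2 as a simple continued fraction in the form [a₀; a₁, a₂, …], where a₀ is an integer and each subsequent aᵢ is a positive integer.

[12; 2]

Repeatedly divide and take the remainder:
⌊25/2⌋ = 12, remainder 1
⌊2/1⌋ = 2, remainder 0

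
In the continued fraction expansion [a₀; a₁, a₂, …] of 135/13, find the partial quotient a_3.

⌊135/13⌋ = 10, remainder 5
⌊13/5⌋ = 2, remainder 3
⌊5/3⌋ = 1, remainder 2
⌊3/2⌋ = 1, remainder 1

1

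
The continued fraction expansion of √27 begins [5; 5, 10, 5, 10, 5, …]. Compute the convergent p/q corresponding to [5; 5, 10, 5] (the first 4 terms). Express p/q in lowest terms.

a_0 = 5: 5/1
a_1 = 5: 26/5
a_2 = 10: 265/51
a_3 = 5: 1351/260

1351/260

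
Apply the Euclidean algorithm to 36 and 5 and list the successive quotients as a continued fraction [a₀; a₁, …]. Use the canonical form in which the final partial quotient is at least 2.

[7; 5]

36 ÷ 5 → quotient 7, remainder 1
5 ÷ 1 → quotient 5, remainder 0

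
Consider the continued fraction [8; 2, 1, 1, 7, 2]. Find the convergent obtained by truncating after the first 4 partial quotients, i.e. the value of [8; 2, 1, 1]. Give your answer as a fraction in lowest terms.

Compute successive convergents:
a_0 = 8: 8/1
a_1 = 2: 17/2
a_2 = 1: 25/3
a_3 = 1: 42/5

42/5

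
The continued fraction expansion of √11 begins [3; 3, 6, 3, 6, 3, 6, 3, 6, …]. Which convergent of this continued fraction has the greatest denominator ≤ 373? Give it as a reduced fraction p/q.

199/60

List convergents until the denominator exceeds the bound:
a_0 = 3: 3/1  (≤ bound)
a_1 = 3: 10/3  (≤ bound)
a_2 = 6: 63/19  (≤ bound)
a_3 = 3: 199/60  (≤ bound)
a_4 = 6: 1257/379  (> 373, stop)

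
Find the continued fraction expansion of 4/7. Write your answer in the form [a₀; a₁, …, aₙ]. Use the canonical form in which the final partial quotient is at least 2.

[0; 1, 1, 3]

4 ÷ 7 → quotient 0, remainder 4
7 ÷ 4 → quotient 1, remainder 3
4 ÷ 3 → quotient 1, remainder 1
3 ÷ 1 → quotient 3, remainder 0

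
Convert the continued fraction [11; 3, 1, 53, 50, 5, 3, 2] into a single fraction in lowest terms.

4493748/399403

Start with 2.
3 + 1/(2/1) = 3 + 1/2 = 7/2
5 + 1/(7/2) = 5 + 2/7 = 37/7
50 + 1/(37/7) = 50 + 7/37 = 1857/37
53 + 1/(1857/37) = 53 + 37/1857 = 98458/1857
1 + 1/(98458/1857) = 1 + 1857/98458 = 100315/98458
3 + 1/(100315/98458) = 3 + 98458/100315 = 399403/100315
11 + 1/(399403/100315) = 11 + 100315/399403 = 4493748/399403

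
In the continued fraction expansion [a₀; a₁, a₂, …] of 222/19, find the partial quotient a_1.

Apply division with remainder until the remainder is 0:
222 = 11·19 + 13, so a_0 = 11
19 = 1·13 + 6, so a_1 = 1

1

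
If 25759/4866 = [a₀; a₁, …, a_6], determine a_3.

2

25759 ÷ 4866 → quotient 5, remainder 1429
4866 ÷ 1429 → quotient 3, remainder 579
1429 ÷ 579 → quotient 2, remainder 271
579 ÷ 271 → quotient 2, remainder 37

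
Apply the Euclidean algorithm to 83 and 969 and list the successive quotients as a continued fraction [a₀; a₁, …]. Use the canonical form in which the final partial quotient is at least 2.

⌊83/969⌋ = 0, remainder 83
⌊969/83⌋ = 11, remainder 56
⌊83/56⌋ = 1, remainder 27
⌊56/27⌋ = 2, remainder 2
⌊27/2⌋ = 13, remainder 1
⌊2/1⌋ = 2, remainder 0

[0; 11, 1, 2, 13, 2]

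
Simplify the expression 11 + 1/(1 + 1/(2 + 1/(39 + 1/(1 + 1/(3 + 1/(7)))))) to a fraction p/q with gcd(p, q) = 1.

a_0 = 11: 11/1
a_1 = 1: 12/1
a_2 = 2: 35/3
a_3 = 39: 1377/118
a_4 = 1: 1412/121
a_5 = 3: 5613/481
a_6 = 7: 40703/3488

40703/3488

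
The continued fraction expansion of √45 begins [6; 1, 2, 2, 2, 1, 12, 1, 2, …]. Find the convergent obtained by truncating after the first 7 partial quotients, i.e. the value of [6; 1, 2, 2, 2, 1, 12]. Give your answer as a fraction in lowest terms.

2046/305

Start with 12.
1 + 1/(12/1) = 1 + 1/12 = 13/12
2 + 1/(13/12) = 2 + 12/13 = 38/13
2 + 1/(38/13) = 2 + 13/38 = 89/38
2 + 1/(89/38) = 2 + 38/89 = 216/89
1 + 1/(216/89) = 1 + 89/216 = 305/216
6 + 1/(305/216) = 6 + 216/305 = 2046/305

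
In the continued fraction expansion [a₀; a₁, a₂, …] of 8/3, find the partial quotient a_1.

Repeatedly divide and take the remainder:
⌊8/3⌋ = 2, remainder 2
⌊3/2⌋ = 1, remainder 1

1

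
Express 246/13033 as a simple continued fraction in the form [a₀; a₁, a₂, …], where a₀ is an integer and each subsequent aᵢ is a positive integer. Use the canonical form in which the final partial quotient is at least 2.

[0; 52, 1, 48, 5]

246 = 0·13033 + 246, so a_0 = 0
13033 = 52·246 + 241, so a_1 = 52
246 = 1·241 + 5, so a_2 = 1
241 = 48·5 + 1, so a_3 = 48
5 = 5·1 + 0, so a_4 = 5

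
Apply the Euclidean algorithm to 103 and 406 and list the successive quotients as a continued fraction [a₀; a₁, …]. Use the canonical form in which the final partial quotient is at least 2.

[0; 3, 1, 16, 6]

103 ÷ 406 → quotient 0, remainder 103
406 ÷ 103 → quotient 3, remainder 97
103 ÷ 97 → quotient 1, remainder 6
97 ÷ 6 → quotient 16, remainder 1
6 ÷ 1 → quotient 6, remainder 0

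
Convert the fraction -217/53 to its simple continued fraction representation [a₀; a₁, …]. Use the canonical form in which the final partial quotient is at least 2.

-217 ÷ 53 → quotient -5, remainder 48
53 ÷ 48 → quotient 1, remainder 5
48 ÷ 5 → quotient 9, remainder 3
5 ÷ 3 → quotient 1, remainder 2
3 ÷ 2 → quotient 1, remainder 1
2 ÷ 1 → quotient 2, remainder 0

[-5; 1, 9, 1, 1, 2]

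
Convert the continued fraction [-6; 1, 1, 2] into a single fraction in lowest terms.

-27/5

a_0 = -6: -6/1
a_1 = 1: -5/1
a_2 = 1: -11/2
a_3 = 2: -27/5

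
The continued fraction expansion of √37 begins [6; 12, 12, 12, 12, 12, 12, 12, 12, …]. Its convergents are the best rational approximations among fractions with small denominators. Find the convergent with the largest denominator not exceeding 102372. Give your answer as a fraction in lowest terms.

a_0 = 6: 6/1  (≤ bound)
a_1 = 12: 73/12  (≤ bound)
a_2 = 12: 882/145  (≤ bound)
a_3 = 12: 10657/1752  (≤ bound)
a_4 = 12: 128766/21169  (≤ bound)
a_5 = 12: 1555849/255780  (> 102372, stop)

128766/21169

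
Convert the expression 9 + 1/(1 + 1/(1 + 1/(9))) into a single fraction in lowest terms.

181/19

Start with 9.
1 + 1/(9/1) = 1 + 1/9 = 10/9
1 + 1/(10/9) = 1 + 9/10 = 19/10
9 + 1/(19/10) = 9 + 10/19 = 181/19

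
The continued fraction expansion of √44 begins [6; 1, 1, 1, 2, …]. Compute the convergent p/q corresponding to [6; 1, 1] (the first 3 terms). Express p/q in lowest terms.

13/2

a_0 = 6: 6/1
a_1 = 1: 7/1
a_2 = 1: 13/2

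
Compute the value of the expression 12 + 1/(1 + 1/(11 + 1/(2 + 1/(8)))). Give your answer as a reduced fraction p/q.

2739/212

Start with 8.
2 + 1/(8/1) = 2 + 1/8 = 17/8
11 + 1/(17/8) = 11 + 8/17 = 195/17
1 + 1/(195/17) = 1 + 17/195 = 212/195
12 + 1/(212/195) = 12 + 195/212 = 2739/212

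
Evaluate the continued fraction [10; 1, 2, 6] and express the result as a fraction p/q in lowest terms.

Collapse the nested fraction from the inside out:
Start with 6.
2 + 1/(6/1) = 2 + 1/6 = 13/6
1 + 1/(13/6) = 1 + 6/13 = 19/13
10 + 1/(19/13) = 10 + 13/19 = 203/19

203/19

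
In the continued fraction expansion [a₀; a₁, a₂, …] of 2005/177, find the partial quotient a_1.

Repeatedly divide and take the remainder:
2005 = 11·177 + 58, so a_0 = 11
177 = 3·58 + 3, so a_1 = 3

3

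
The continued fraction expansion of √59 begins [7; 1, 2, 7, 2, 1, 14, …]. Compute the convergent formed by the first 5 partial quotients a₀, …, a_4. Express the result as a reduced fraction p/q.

Start with 2.
7 + 1/(2/1) = 7 + 1/2 = 15/2
2 + 1/(15/2) = 2 + 2/15 = 32/15
1 + 1/(32/15) = 1 + 15/32 = 47/32
7 + 1/(47/32) = 7 + 32/47 = 361/47

361/47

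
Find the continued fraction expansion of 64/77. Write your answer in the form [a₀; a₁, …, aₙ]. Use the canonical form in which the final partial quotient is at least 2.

64 ÷ 77 → quotient 0, remainder 64
77 ÷ 64 → quotient 1, remainder 13
64 ÷ 13 → quotient 4, remainder 12
13 ÷ 12 → quotient 1, remainder 1
12 ÷ 1 → quotient 12, remainder 0

[0; 1, 4, 1, 12]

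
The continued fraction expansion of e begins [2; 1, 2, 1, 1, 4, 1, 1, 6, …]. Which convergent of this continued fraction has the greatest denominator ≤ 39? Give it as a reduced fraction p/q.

a_0 = 2: 2/1  (≤ bound)
a_1 = 1: 3/1  (≤ bound)
a_2 = 2: 8/3  (≤ bound)
a_3 = 1: 11/4  (≤ bound)
a_4 = 1: 19/7  (≤ bound)
a_5 = 4: 87/32  (≤ bound)
a_6 = 1: 106/39  (≤ bound)
a_7 = 1: 193/71  (> 39, stop)

106/39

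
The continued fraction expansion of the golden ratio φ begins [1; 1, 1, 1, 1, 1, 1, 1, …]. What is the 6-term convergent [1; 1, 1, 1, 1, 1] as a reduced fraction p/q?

13/8

a_0 = 1: 1/1
a_1 = 1: 2/1
a_2 = 1: 3/2
a_3 = 1: 5/3
a_4 = 1: 8/5
a_5 = 1: 13/8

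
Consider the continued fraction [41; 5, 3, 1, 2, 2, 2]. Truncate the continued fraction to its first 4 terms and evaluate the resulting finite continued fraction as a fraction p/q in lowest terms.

Compute successive convergents:
a_0 = 41: 41/1
a_1 = 5: 206/5
a_2 = 3: 659/16
a_3 = 1: 865/21

865/21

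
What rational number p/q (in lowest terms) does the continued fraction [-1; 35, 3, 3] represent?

Start with 3.
3 + 1/(3/1) = 3 + 1/3 = 10/3
35 + 1/(10/3) = 35 + 3/10 = 353/10
-1 + 1/(353/10) = -1 + 10/353 = -343/353

-343/353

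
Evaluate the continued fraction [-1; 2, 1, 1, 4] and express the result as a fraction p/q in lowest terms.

Work from the innermost term outward:
Start with 4.
1 + 1/(4/1) = 1 + 1/4 = 5/4
1 + 1/(5/4) = 1 + 4/5 = 9/5
2 + 1/(9/5) = 2 + 5/9 = 23/9
-1 + 1/(23/9) = -1 + 9/23 = -14/23

-14/23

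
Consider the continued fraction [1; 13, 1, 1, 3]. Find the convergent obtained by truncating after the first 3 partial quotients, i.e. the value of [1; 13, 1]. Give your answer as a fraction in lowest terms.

15/14

Start with 1.
13 + 1/(1/1) = 13 + 1/1 = 14/1
1 + 1/(14/1) = 1 + 1/14 = 15/14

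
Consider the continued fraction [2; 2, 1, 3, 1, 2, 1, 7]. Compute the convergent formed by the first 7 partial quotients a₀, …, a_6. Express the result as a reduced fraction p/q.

Compute successive convergents:
a_0 = 2: 2/1
a_1 = 2: 5/2
a_2 = 1: 7/3
a_3 = 3: 26/11
a_4 = 1: 33/14
a_5 = 2: 92/39
a_6 = 1: 125/53

125/53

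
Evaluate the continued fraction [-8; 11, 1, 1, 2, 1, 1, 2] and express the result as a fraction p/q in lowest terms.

-2841/359

a_0 = -8: -8/1
a_1 = 11: -87/11
a_2 = 1: -95/12
a_3 = 1: -182/23
a_4 = 2: -459/58
a_5 = 1: -641/81
a_6 = 1: -1100/139
a_7 = 2: -2841/359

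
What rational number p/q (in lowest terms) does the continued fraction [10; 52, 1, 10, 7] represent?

41348/4127

Start with 7.
10 + 1/(7/1) = 10 + 1/7 = 71/7
1 + 1/(71/7) = 1 + 7/71 = 78/71
52 + 1/(78/71) = 52 + 71/78 = 4127/78
10 + 1/(4127/78) = 10 + 78/4127 = 41348/4127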